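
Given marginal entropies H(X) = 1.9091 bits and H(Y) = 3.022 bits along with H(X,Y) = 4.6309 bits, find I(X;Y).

I(X;Y) = H(X) + H(Y) - H(X,Y)
I(X;Y) = 1.9091 + 3.022 - 4.6309 = 0.3002 bits


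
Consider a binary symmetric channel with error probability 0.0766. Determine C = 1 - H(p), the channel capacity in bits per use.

For BSC with error probability p:
C = 1 - H(p) where H(p) is binary entropy
H(0.0766) = -0.0766 × log₂(0.0766) - 0.9234 × log₂(0.9234)
H(p) = 0.3901
C = 1 - 0.3901 = 0.6099 bits/use


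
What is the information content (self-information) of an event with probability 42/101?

Information content I(x) = -log₂(p(x))
I = -log₂(42/101) = -log₂(0.4158)
I = 1.2659 bits


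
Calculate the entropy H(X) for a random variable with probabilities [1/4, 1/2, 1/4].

H(X) = -Σ p(x) log₂ p(x)
  -1/4 × log₂(1/4) = 0.5000
  -1/2 × log₂(1/2) = 0.5000
  -1/4 × log₂(1/4) = 0.5000
H(X) = 1.5000 bits


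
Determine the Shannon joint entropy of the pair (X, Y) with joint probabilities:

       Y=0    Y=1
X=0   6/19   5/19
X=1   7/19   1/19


H(X,Y) = -Σ p(x,y) log₂ p(x,y)
  p(0,0)=6/19: -0.3158 × log₂(0.3158) = 0.5251
  p(0,1)=5/19: -0.2632 × log₂(0.2632) = 0.5068
  p(1,0)=7/19: -0.3684 × log₂(0.3684) = 0.5307
  p(1,1)=1/19: -0.0526 × log₂(0.0526) = 0.2236
H(X,Y) = 1.7863 bits


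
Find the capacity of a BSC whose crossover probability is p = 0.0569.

For BSC with error probability p:
C = 1 - H(p) where H(p) is binary entropy
H(0.0569) = -0.0569 × log₂(0.0569) - 0.9431 × log₂(0.9431)
H(p) = 0.3150
C = 1 - 0.3150 = 0.6850 bits/use


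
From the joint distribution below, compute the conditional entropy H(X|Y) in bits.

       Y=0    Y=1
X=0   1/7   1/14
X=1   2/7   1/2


H(X|Y) = Σ_y p(y) H(X|Y=y)
  p(Y=0) = 3/7, H(X|Y=0) = 0.9183
  p(Y=1) = 4/7, H(X|Y=1) = 0.5436
H(X|Y) = 0.4286×0.9183 + 0.5714×0.5436 = 0.7042 bits


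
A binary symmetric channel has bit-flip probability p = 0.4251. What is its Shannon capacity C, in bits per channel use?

For BSC with error probability p:
C = 1 - H(p) where H(p) is binary entropy
H(0.4251) = -0.4251 × log₂(0.4251) - 0.5749 × log₂(0.5749)
H(p) = 0.9838
C = 1 - 0.9838 = 0.0162 bits/use


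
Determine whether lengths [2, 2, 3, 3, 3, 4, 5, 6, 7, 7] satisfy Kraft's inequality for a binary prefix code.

Kraft inequality: Σ 2^(-l_i) ≤ 1 for prefix-free code
Calculating: 2^(-2) + 2^(-2) + 2^(-3) + 2^(-3) + 2^(-3) + 2^(-4) + 2^(-5) + 2^(-6) + 2^(-7) + 2^(-7)
= 0.25 + 0.25 + 0.125 + 0.125 + 0.125 + 0.0625 + 0.03125 + 0.015625 + 0.0078125 + 0.0078125
= 1.0000
Since 1.0000 ≤ 1, prefix-free code exists


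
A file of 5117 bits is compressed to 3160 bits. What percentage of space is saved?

Space savings = (1 - Compressed/Original) × 100%
= (1 - 3160/5117) × 100%
= 38.25%


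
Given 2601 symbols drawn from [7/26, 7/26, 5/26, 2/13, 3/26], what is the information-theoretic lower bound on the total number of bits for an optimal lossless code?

Entropy H = 2.2517 bits/symbol
Minimum bits = H × n = 2.2517 × 2601
= 5856.65 bits


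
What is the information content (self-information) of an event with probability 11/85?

Information content I(x) = -log₂(p(x))
I = -log₂(11/85) = -log₂(0.1294)
I = 2.9500 bits


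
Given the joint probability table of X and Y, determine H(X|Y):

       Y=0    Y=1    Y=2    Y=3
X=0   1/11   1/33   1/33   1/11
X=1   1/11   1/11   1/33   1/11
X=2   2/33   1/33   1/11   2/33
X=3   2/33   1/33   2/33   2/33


H(X|Y) = Σ_y p(y) H(X|Y=y)
  p(Y=0) = 10/33, H(X|Y=0) = 1.9710
  p(Y=1) = 2/11, H(X|Y=1) = 1.7925
  p(Y=2) = 7/33, H(X|Y=2) = 1.8424
  p(Y=3) = 10/33, H(X|Y=3) = 1.9710
H(X|Y) = 0.3030×1.9710 + 0.1818×1.7925 + 0.2121×1.8424 + 0.3030×1.9710 = 1.9112 bits


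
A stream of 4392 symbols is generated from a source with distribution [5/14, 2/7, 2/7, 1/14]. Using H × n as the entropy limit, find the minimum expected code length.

Entropy H = 1.8352 bits/symbol
Minimum bits = H × n = 1.8352 × 4392
= 8060.36 bits


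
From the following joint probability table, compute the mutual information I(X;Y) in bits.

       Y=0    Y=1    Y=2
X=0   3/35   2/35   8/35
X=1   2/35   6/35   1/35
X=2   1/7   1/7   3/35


H(X) = 1.5653, H(Y) = 1.5766, H(X,Y) = 2.9510
I(X;Y) = H(X) + H(Y) - H(X,Y) = 0.1908 bits


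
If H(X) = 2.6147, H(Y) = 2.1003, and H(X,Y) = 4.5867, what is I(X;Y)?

I(X;Y) = H(X) + H(Y) - H(X,Y)
I(X;Y) = 2.6147 + 2.1003 - 4.5867 = 0.1283 bits


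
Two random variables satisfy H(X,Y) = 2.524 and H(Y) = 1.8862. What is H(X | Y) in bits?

Chain rule: H(X,Y) = H(X|Y) + H(Y)
H(X|Y) = H(X,Y) - H(Y) = 2.524 - 1.8862 = 0.6378 bits


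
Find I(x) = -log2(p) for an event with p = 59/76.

Information content I(x) = -log₂(p(x))
I = -log₂(59/76) = -log₂(0.7763)
I = 0.3653 bits


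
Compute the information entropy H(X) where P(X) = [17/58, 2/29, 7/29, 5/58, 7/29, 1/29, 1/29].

H(X) = -Σ p(x) log₂ p(x)
  -17/58 × log₂(17/58) = 0.5189
  -2/29 × log₂(2/29) = 0.2661
  -7/29 × log₂(7/29) = 0.4950
  -5/58 × log₂(5/58) = 0.3048
  -7/29 × log₂(7/29) = 0.4950
  -1/29 × log₂(1/29) = 0.1675
  -1/29 × log₂(1/29) = 0.1675
H(X) = 2.4148 bits


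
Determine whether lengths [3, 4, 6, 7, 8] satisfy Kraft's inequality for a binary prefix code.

Kraft inequality: Σ 2^(-l_i) ≤ 1 for prefix-free code
Calculating: 2^(-3) + 2^(-4) + 2^(-6) + 2^(-7) + 2^(-8)
= 0.125 + 0.0625 + 0.015625 + 0.0078125 + 0.00390625
= 0.2148
Since 0.2148 ≤ 1, prefix-free code exists


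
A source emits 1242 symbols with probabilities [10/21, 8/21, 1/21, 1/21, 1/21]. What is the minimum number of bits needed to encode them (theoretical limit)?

Entropy H = 1.6676 bits/symbol
Minimum bits = H × n = 1.6676 × 1242
= 2071.15 bits


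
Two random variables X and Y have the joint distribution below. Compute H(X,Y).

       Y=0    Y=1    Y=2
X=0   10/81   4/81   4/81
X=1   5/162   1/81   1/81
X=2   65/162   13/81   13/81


H(X,Y) = -Σ p(x,y) log₂ p(x,y)
  p(0,0)=10/81: -0.1235 × log₂(0.1235) = 0.3726
  p(0,1)=4/81: -0.0494 × log₂(0.0494) = 0.2143
  p(0,2)=4/81: -0.0494 × log₂(0.0494) = 0.2143
  p(1,0)=5/162: -0.0309 × log₂(0.0309) = 0.1549
  p(1,1)=1/81: -0.0123 × log₂(0.0123) = 0.0783
  p(1,2)=1/81: -0.0123 × log₂(0.0123) = 0.0783
  p(2,0)=65/162: -0.4012 × log₂(0.4012) = 0.5286
  p(2,1)=13/81: -0.1605 × log₂(0.1605) = 0.4236
  p(2,2)=13/81: -0.1605 × log₂(0.1605) = 0.4236
H(X,Y) = 2.4885 bits


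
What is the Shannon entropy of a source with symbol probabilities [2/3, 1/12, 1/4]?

H(X) = -Σ p(x) log₂ p(x)
  -2/3 × log₂(2/3) = 0.3900
  -1/12 × log₂(1/12) = 0.2987
  -1/4 × log₂(1/4) = 0.5000
H(X) = 1.1887 bits


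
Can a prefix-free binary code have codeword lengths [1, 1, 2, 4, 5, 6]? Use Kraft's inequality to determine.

Kraft inequality: Σ 2^(-l_i) ≤ 1 for prefix-free code
Calculating: 2^(-1) + 2^(-1) + 2^(-2) + 2^(-4) + 2^(-5) + 2^(-6)
= 0.5 + 0.5 + 0.25 + 0.0625 + 0.03125 + 0.015625
= 1.3594
Since 1.3594 > 1, prefix-free code does not exist


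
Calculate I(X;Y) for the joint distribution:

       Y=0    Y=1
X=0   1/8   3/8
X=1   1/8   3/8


H(X) = 1.0000, H(Y) = 0.8113, H(X,Y) = 1.8113
I(X;Y) = H(X) + H(Y) - H(X,Y) = 0.0000 bits


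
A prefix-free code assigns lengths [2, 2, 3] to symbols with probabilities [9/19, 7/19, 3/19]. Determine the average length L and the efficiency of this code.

Average length L = Σ p_i × l_i = 2.1579 bits
Entropy H = 1.4618 bits
Efficiency η = H/L × 100% = 67.74%


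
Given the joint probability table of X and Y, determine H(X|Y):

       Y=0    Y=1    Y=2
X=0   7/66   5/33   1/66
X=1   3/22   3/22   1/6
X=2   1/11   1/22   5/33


H(X|Y) = Σ_y p(y) H(X|Y=y)
  p(Y=0) = 1/3, H(X|Y=0) = 1.5644
  p(Y=1) = 1/3, H(X|Y=1) = 1.4365
  p(Y=2) = 1/3, H(X|Y=2) = 1.2197
H(X|Y) = 0.3333×1.5644 + 0.3333×1.4365 + 0.3333×1.2197 = 1.4069 bits


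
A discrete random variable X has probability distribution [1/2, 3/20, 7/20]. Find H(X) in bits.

H(X) = -Σ p(x) log₂ p(x)
  -1/2 × log₂(1/2) = 0.5000
  -3/20 × log₂(3/20) = 0.4105
  -7/20 × log₂(7/20) = 0.5301
H(X) = 1.4406 bits


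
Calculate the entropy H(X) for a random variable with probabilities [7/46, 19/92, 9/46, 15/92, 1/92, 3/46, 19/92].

H(X) = -Σ p(x) log₂ p(x)
  -7/46 × log₂(7/46) = 0.4133
  -19/92 × log₂(19/92) = 0.4700
  -9/46 × log₂(9/46) = 0.4605
  -15/92 × log₂(15/92) = 0.4266
  -1/92 × log₂(1/92) = 0.0709
  -3/46 × log₂(3/46) = 0.2569
  -19/92 × log₂(19/92) = 0.4700
H(X) = 2.5682 bits


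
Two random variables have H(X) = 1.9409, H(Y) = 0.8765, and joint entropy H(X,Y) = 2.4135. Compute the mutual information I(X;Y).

I(X;Y) = H(X) + H(Y) - H(X,Y)
I(X;Y) = 1.9409 + 0.8765 - 2.4135 = 0.4039 bits


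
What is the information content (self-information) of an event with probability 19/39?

Information content I(x) = -log₂(p(x))
I = -log₂(19/39) = -log₂(0.4872)
I = 1.0375 bits


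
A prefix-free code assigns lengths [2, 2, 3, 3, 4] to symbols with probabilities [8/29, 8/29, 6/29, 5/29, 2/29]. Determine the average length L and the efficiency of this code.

Average length L = Σ p_i × l_i = 2.5172 bits
Entropy H = 2.1987 bits
Efficiency η = H/L × 100% = 87.35%


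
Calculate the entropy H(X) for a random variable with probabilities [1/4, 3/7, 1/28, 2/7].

H(X) = -Σ p(x) log₂ p(x)
  -1/4 × log₂(1/4) = 0.5000
  -3/7 × log₂(3/7) = 0.5239
  -1/28 × log₂(1/28) = 0.1717
  -2/7 × log₂(2/7) = 0.5164
H(X) = 1.7120 bits


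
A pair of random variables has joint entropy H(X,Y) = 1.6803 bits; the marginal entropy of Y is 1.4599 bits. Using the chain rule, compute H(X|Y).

Chain rule: H(X,Y) = H(X|Y) + H(Y)
H(X|Y) = H(X,Y) - H(Y) = 1.6803 - 1.4599 = 0.2204 bits


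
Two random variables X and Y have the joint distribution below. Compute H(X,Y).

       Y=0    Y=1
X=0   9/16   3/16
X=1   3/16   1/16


H(X,Y) = -Σ p(x,y) log₂ p(x,y)
  p(0,0)=9/16: -0.5625 × log₂(0.5625) = 0.4669
  p(0,1)=3/16: -0.1875 × log₂(0.1875) = 0.4528
  p(1,0)=3/16: -0.1875 × log₂(0.1875) = 0.4528
  p(1,1)=1/16: -0.0625 × log₂(0.0625) = 0.2500
H(X,Y) = 1.6226 bits


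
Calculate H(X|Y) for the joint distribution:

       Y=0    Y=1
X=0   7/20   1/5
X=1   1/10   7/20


H(X|Y) = Σ_y p(y) H(X|Y=y)
  p(Y=0) = 9/20, H(X|Y=0) = 0.7642
  p(Y=1) = 11/20, H(X|Y=1) = 0.9457
H(X|Y) = 0.4500×0.7642 + 0.5500×0.9457 = 0.8640 bits


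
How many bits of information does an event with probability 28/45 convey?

Information content I(x) = -log₂(p(x))
I = -log₂(28/45) = -log₂(0.6222)
I = 0.6845 bits


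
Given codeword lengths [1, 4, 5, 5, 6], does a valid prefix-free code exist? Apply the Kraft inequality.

Kraft inequality: Σ 2^(-l_i) ≤ 1 for prefix-free code
Calculating: 2^(-1) + 2^(-4) + 2^(-5) + 2^(-5) + 2^(-6)
= 0.5 + 0.0625 + 0.03125 + 0.03125 + 0.015625
= 0.6406
Since 0.6406 ≤ 1, prefix-free code exists


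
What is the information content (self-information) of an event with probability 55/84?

Information content I(x) = -log₂(p(x))
I = -log₂(55/84) = -log₂(0.6548)
I = 0.6110 bits


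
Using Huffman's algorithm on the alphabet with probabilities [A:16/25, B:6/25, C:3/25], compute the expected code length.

Huffman tree construction:
Combine smallest probabilities repeatedly
Resulting codes:
  A: 1 (length 1)
  B: 01 (length 2)
  C: 00 (length 2)
Average length = Σ p(s) × length(s) = 1.3600 bits


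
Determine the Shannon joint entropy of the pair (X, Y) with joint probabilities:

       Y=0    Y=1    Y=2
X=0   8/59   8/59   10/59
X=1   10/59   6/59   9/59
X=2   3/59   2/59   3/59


H(X,Y) = -Σ p(x,y) log₂ p(x,y)
  p(0,0)=8/59: -0.1356 × log₂(0.1356) = 0.3909
  p(0,1)=8/59: -0.1356 × log₂(0.1356) = 0.3909
  p(0,2)=10/59: -0.1695 × log₂(0.1695) = 0.4340
  p(1,0)=10/59: -0.1695 × log₂(0.1695) = 0.4340
  p(1,1)=6/59: -0.1017 × log₂(0.1017) = 0.3354
  p(1,2)=9/59: -0.1525 × log₂(0.1525) = 0.4138
  p(2,0)=3/59: -0.0508 × log₂(0.0508) = 0.2185
  p(2,1)=2/59: -0.0339 × log₂(0.0339) = 0.1655
  p(2,2)=3/59: -0.0508 × log₂(0.0508) = 0.2185
H(X,Y) = 3.0015 bits


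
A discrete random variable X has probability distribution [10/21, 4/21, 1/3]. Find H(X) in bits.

H(X) = -Σ p(x) log₂ p(x)
  -10/21 × log₂(10/21) = 0.5097
  -4/21 × log₂(4/21) = 0.4557
  -1/3 × log₂(1/3) = 0.5283
H(X) = 1.4937 bits


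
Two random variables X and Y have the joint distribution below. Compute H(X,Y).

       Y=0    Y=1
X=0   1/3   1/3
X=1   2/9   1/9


H(X,Y) = -Σ p(x,y) log₂ p(x,y)
  p(0,0)=1/3: -0.3333 × log₂(0.3333) = 0.5283
  p(0,1)=1/3: -0.3333 × log₂(0.3333) = 0.5283
  p(1,0)=2/9: -0.2222 × log₂(0.2222) = 0.4822
  p(1,1)=1/9: -0.1111 × log₂(0.1111) = 0.3522
H(X,Y) = 1.8911 bits


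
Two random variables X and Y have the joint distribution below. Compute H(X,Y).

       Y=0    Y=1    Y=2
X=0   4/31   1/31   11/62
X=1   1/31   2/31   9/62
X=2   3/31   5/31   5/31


H(X,Y) = -Σ p(x,y) log₂ p(x,y)
  p(0,0)=4/31: -0.1290 × log₂(0.1290) = 0.3812
  p(0,1)=1/31: -0.0323 × log₂(0.0323) = 0.1598
  p(0,2)=11/62: -0.1774 × log₂(0.1774) = 0.4426
  p(1,0)=1/31: -0.0323 × log₂(0.0323) = 0.1598
  p(1,1)=2/31: -0.0645 × log₂(0.0645) = 0.2551
  p(1,2)=9/62: -0.1452 × log₂(0.1452) = 0.4042
  p(2,0)=3/31: -0.0968 × log₂(0.0968) = 0.3261
  p(2,1)=5/31: -0.1613 × log₂(0.1613) = 0.4246
  p(2,2)=5/31: -0.1613 × log₂(0.1613) = 0.4246
H(X,Y) = 2.9779 bits


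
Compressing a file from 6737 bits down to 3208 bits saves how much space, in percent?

Space savings = (1 - Compressed/Original) × 100%
= (1 - 3208/6737) × 100%
= 52.38%


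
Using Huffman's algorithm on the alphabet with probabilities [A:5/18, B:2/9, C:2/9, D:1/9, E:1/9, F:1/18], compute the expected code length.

Huffman tree construction:
Combine smallest probabilities repeatedly
Resulting codes:
  A: 10 (length 2)
  B: 00 (length 2)
  C: 01 (length 2)
  D: 1111 (length 4)
  E: 110 (length 3)
  F: 1110 (length 4)
Average length = Σ p(s) × length(s) = 2.4444 bits


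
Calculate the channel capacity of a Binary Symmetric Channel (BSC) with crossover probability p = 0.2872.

For BSC with error probability p:
C = 1 - H(p) where H(p) is binary entropy
H(0.2872) = -0.2872 × log₂(0.2872) - 0.7128 × log₂(0.7128)
H(p) = 0.8651
C = 1 - 0.8651 = 0.1349 bits/use


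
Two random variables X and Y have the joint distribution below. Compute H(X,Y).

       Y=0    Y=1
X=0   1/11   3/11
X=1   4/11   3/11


H(X,Y) = -Σ p(x,y) log₂ p(x,y)
  p(0,0)=1/11: -0.0909 × log₂(0.0909) = 0.3145
  p(0,1)=3/11: -0.2727 × log₂(0.2727) = 0.5112
  p(1,0)=4/11: -0.3636 × log₂(0.3636) = 0.5307
  p(1,1)=3/11: -0.2727 × log₂(0.2727) = 0.5112
H(X,Y) = 1.8676 bits


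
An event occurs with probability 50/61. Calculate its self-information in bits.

Information content I(x) = -log₂(p(x))
I = -log₂(50/61) = -log₂(0.8197)
I = 0.2869 bits


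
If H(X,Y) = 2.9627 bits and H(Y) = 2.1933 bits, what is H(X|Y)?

Chain rule: H(X,Y) = H(X|Y) + H(Y)
H(X|Y) = H(X,Y) - H(Y) = 2.9627 - 2.1933 = 0.7694 bits


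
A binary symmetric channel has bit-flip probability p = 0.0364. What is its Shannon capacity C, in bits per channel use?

For BSC with error probability p:
C = 1 - H(p) where H(p) is binary entropy
H(0.0364) = -0.0364 × log₂(0.0364) - 0.9636 × log₂(0.9636)
H(p) = 0.2255
C = 1 - 0.2255 = 0.7745 bits/use


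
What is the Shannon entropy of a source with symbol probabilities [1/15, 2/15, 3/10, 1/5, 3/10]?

H(X) = -Σ p(x) log₂ p(x)
  -1/15 × log₂(1/15) = 0.2605
  -2/15 × log₂(2/15) = 0.3876
  -3/10 × log₂(3/10) = 0.5211
  -1/5 × log₂(1/5) = 0.4644
  -3/10 × log₂(3/10) = 0.5211
H(X) = 2.1546 bits


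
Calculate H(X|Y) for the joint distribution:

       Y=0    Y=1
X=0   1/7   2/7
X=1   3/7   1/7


H(X|Y) = Σ_y p(y) H(X|Y=y)
  p(Y=0) = 4/7, H(X|Y=0) = 0.8113
  p(Y=1) = 3/7, H(X|Y=1) = 0.9183
H(X|Y) = 0.5714×0.8113 + 0.4286×0.9183 = 0.8571 bits


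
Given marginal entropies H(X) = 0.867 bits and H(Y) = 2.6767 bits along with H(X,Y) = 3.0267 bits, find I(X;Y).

I(X;Y) = H(X) + H(Y) - H(X,Y)
I(X;Y) = 0.867 + 2.6767 - 3.0267 = 0.517 bits


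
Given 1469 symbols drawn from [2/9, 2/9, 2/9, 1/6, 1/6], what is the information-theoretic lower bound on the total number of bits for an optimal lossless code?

Entropy H = 2.3083 bits/symbol
Minimum bits = H × n = 2.3083 × 1469
= 3390.85 bits


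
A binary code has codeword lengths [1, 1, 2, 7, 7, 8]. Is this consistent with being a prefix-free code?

Kraft inequality: Σ 2^(-l_i) ≤ 1 for prefix-free code
Calculating: 2^(-1) + 2^(-1) + 2^(-2) + 2^(-7) + 2^(-7) + 2^(-8)
= 0.5 + 0.5 + 0.25 + 0.0078125 + 0.0078125 + 0.00390625
= 1.2695
Since 1.2695 > 1, prefix-free code does not exist


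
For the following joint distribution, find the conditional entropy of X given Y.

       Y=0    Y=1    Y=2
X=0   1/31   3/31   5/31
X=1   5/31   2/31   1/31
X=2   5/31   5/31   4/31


H(X|Y) = Σ_y p(y) H(X|Y=y)
  p(Y=0) = 11/31, H(X|Y=0) = 1.3486
  p(Y=1) = 10/31, H(X|Y=1) = 1.4855
  p(Y=2) = 10/31, H(X|Y=2) = 1.3610
H(X|Y) = 0.3548×1.3486 + 0.3226×1.4855 + 0.3226×1.3610 = 1.3967 bits


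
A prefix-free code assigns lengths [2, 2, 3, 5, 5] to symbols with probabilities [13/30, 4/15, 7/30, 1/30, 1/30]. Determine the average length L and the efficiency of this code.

Average length L = Σ p_i × l_i = 2.4333 bits
Entropy H = 1.8483 bits
Efficiency η = H/L × 100% = 75.96%


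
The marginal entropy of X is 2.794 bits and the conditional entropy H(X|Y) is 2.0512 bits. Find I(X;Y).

I(X;Y) = H(X) - H(X|Y)
I(X;Y) = 2.794 - 2.0512 = 0.7428 bits


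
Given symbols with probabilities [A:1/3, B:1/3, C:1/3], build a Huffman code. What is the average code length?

Huffman tree construction:
Combine smallest probabilities repeatedly
Resulting codes:
  A: 10 (length 2)
  B: 11 (length 2)
  C: 0 (length 1)
Average length = Σ p(s) × length(s) = 1.6667 bits


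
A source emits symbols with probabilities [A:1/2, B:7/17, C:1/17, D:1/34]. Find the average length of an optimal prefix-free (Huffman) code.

Huffman tree construction:
Combine smallest probabilities repeatedly
Resulting codes:
  A: 0 (length 1)
  B: 11 (length 2)
  C: 101 (length 3)
  D: 100 (length 3)
Average length = Σ p(s) × length(s) = 1.5882 bits


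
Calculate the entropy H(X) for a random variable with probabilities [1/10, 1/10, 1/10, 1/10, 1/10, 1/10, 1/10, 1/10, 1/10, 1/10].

H(X) = -Σ p(x) log₂ p(x)
  -1/10 × log₂(1/10) = 0.3322
  -1/10 × log₂(1/10) = 0.3322
  -1/10 × log₂(1/10) = 0.3322
  -1/10 × log₂(1/10) = 0.3322
  -1/10 × log₂(1/10) = 0.3322
  -1/10 × log₂(1/10) = 0.3322
  -1/10 × log₂(1/10) = 0.3322
  -1/10 × log₂(1/10) = 0.3322
  -1/10 × log₂(1/10) = 0.3322
  -1/10 × log₂(1/10) = 0.3322
H(X) = 3.3219 bits


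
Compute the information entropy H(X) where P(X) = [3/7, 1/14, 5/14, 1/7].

H(X) = -Σ p(x) log₂ p(x)
  -3/7 × log₂(3/7) = 0.5239
  -1/14 × log₂(1/14) = 0.2720
  -5/14 × log₂(5/14) = 0.5305
  -1/7 × log₂(1/7) = 0.4011
H(X) = 1.7274 bits


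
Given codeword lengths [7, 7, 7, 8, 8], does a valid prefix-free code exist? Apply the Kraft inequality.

Kraft inequality: Σ 2^(-l_i) ≤ 1 for prefix-free code
Calculating: 2^(-7) + 2^(-7) + 2^(-7) + 2^(-8) + 2^(-8)
= 0.0078125 + 0.0078125 + 0.0078125 + 0.00390625 + 0.00390625
= 0.0312
Since 0.0312 ≤ 1, prefix-free code exists


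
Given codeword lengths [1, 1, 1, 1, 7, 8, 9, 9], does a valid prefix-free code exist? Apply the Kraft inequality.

Kraft inequality: Σ 2^(-l_i) ≤ 1 for prefix-free code
Calculating: 2^(-1) + 2^(-1) + 2^(-1) + 2^(-1) + 2^(-7) + 2^(-8) + 2^(-9) + 2^(-9)
= 0.5 + 0.5 + 0.5 + 0.5 + 0.0078125 + 0.00390625 + 0.001953125 + 0.001953125
= 2.0156
Since 2.0156 > 1, prefix-free code does not exist


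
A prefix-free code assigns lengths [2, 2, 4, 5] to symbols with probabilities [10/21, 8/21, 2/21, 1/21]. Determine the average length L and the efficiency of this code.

Average length L = Σ p_i × l_i = 2.3333 bits
Entropy H = 1.5724 bits
Efficiency η = H/L × 100% = 67.39%


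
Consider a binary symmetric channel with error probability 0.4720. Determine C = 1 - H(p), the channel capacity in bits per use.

For BSC with error probability p:
C = 1 - H(p) where H(p) is binary entropy
H(0.4720) = -0.4720 × log₂(0.4720) - 0.5280 × log₂(0.5280)
H(p) = 0.9977
C = 1 - 0.9977 = 0.0023 bits/use


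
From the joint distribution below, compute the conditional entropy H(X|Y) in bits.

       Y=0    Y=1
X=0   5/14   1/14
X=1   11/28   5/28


H(X|Y) = Σ_y p(y) H(X|Y=y)
  p(Y=0) = 3/4, H(X|Y=0) = 0.9984
  p(Y=1) = 1/4, H(X|Y=1) = 0.8631
H(X|Y) = 0.7500×0.9984 + 0.2500×0.8631 = 0.9646 bits


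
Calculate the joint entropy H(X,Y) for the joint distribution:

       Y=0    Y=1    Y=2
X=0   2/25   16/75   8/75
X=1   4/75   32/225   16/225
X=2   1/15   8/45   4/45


H(X,Y) = -Σ p(x,y) log₂ p(x,y)
  p(0,0)=2/25: -0.0800 × log₂(0.0800) = 0.2915
  p(0,1)=16/75: -0.2133 × log₂(0.2133) = 0.4755
  p(0,2)=8/75: -0.1067 × log₂(0.1067) = 0.3444
  p(1,0)=4/75: -0.0533 × log₂(0.0533) = 0.2255
  p(1,1)=32/225: -0.1422 × log₂(0.1422) = 0.4002
  p(1,2)=16/225: -0.0711 × log₂(0.0711) = 0.2712
  p(2,0)=1/15: -0.0667 × log₂(0.0667) = 0.2605
  p(2,1)=8/45: -0.1778 × log₂(0.1778) = 0.4430
  p(2,2)=4/45: -0.0889 × log₂(0.0889) = 0.3104
H(X,Y) = 3.0222 bits


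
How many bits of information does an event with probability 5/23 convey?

Information content I(x) = -log₂(p(x))
I = -log₂(5/23) = -log₂(0.2174)
I = 2.2016 bits


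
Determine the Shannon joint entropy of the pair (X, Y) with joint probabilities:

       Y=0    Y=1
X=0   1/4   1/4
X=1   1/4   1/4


H(X,Y) = -Σ p(x,y) log₂ p(x,y)
  p(0,0)=1/4: -0.2500 × log₂(0.2500) = 0.5000
  p(0,1)=1/4: -0.2500 × log₂(0.2500) = 0.5000
  p(1,0)=1/4: -0.2500 × log₂(0.2500) = 0.5000
  p(1,1)=1/4: -0.2500 × log₂(0.2500) = 0.5000
H(X,Y) = 2.0000 bits


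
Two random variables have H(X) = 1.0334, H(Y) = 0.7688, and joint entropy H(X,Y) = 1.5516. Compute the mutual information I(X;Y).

I(X;Y) = H(X) + H(Y) - H(X,Y)
I(X;Y) = 1.0334 + 0.7688 - 1.5516 = 0.2506 bits


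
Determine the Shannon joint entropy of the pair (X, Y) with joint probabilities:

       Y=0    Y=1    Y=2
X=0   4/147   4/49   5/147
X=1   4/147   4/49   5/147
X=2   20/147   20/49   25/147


H(X,Y) = -Σ p(x,y) log₂ p(x,y)
  p(0,0)=4/147: -0.0272 × log₂(0.0272) = 0.1415
  p(0,1)=4/49: -0.0816 × log₂(0.0816) = 0.2951
  p(0,2)=5/147: -0.0340 × log₂(0.0340) = 0.1659
  p(1,0)=4/147: -0.0272 × log₂(0.0272) = 0.1415
  p(1,1)=4/49: -0.0816 × log₂(0.0816) = 0.2951
  p(1,2)=5/147: -0.0340 × log₂(0.0340) = 0.1659
  p(2,0)=20/147: -0.1361 × log₂(0.1361) = 0.3915
  p(2,1)=20/49: -0.4082 × log₂(0.4082) = 0.5277
  p(2,2)=25/147: -0.1701 × log₂(0.1701) = 0.4347
H(X,Y) = 2.5588 bits


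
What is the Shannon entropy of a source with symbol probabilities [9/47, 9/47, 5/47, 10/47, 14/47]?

H(X) = -Σ p(x) log₂ p(x)
  -9/47 × log₂(9/47) = 0.4566
  -9/47 × log₂(9/47) = 0.4566
  -5/47 × log₂(5/47) = 0.3439
  -10/47 × log₂(10/47) = 0.4750
  -14/47 × log₂(14/47) = 0.5205
H(X) = 2.2527 bits


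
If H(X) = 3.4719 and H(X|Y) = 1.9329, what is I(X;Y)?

I(X;Y) = H(X) - H(X|Y)
I(X;Y) = 3.4719 - 1.9329 = 1.539 bits


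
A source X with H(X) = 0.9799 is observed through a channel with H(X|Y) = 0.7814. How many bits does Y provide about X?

I(X;Y) = H(X) - H(X|Y)
I(X;Y) = 0.9799 - 0.7814 = 0.1985 bits


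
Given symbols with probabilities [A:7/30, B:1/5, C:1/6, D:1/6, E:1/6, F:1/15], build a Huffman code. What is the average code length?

Huffman tree construction:
Combine smallest probabilities repeatedly
Resulting codes:
  A: 01 (length 2)
  B: 00 (length 2)
  C: 101 (length 3)
  D: 110 (length 3)
  E: 111 (length 3)
  F: 100 (length 3)
Average length = Σ p(s) × length(s) = 2.5667 bits


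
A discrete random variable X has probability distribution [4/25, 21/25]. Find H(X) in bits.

H(X) = -Σ p(x) log₂ p(x)
  -4/25 × log₂(4/25) = 0.4230
  -21/25 × log₂(21/25) = 0.2113
H(X) = 0.6343 bits


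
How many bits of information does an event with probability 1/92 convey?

Information content I(x) = -log₂(p(x))
I = -log₂(1/92) = -log₂(0.0109)
I = 6.5236 bits


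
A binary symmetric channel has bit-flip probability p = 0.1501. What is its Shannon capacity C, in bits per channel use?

For BSC with error probability p:
C = 1 - H(p) where H(p) is binary entropy
H(0.1501) = -0.1501 × log₂(0.1501) - 0.8499 × log₂(0.8499)
H(p) = 0.6101
C = 1 - 0.6101 = 0.3899 bits/use


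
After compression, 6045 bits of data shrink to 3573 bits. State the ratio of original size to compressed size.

Compression ratio = Original / Compressed
= 6045 / 3573 = 1.69:1


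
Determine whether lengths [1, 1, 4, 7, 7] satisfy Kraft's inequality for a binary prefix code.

Kraft inequality: Σ 2^(-l_i) ≤ 1 for prefix-free code
Calculating: 2^(-1) + 2^(-1) + 2^(-4) + 2^(-7) + 2^(-7)
= 0.5 + 0.5 + 0.0625 + 0.0078125 + 0.0078125
= 1.0781
Since 1.0781 > 1, prefix-free code does not exist


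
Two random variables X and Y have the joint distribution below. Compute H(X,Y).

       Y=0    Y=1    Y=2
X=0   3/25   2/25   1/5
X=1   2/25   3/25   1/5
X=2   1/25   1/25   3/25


H(X,Y) = -Σ p(x,y) log₂ p(x,y)
  p(0,0)=3/25: -0.1200 × log₂(0.1200) = 0.3671
  p(0,1)=2/25: -0.0800 × log₂(0.0800) = 0.2915
  p(0,2)=1/5: -0.2000 × log₂(0.2000) = 0.4644
  p(1,0)=2/25: -0.0800 × log₂(0.0800) = 0.2915
  p(1,1)=3/25: -0.1200 × log₂(0.1200) = 0.3671
  p(1,2)=1/5: -0.2000 × log₂(0.2000) = 0.4644
  p(2,0)=1/25: -0.0400 × log₂(0.0400) = 0.1858
  p(2,1)=1/25: -0.0400 × log₂(0.0400) = 0.1858
  p(2,2)=3/25: -0.1200 × log₂(0.1200) = 0.3671
H(X,Y) = 2.9845 bits


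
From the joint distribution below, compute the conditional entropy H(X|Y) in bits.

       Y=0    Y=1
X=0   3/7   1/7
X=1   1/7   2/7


H(X|Y) = Σ_y p(y) H(X|Y=y)
  p(Y=0) = 4/7, H(X|Y=0) = 0.8113
  p(Y=1) = 3/7, H(X|Y=1) = 0.9183
H(X|Y) = 0.5714×0.8113 + 0.4286×0.9183 = 0.8571 bits


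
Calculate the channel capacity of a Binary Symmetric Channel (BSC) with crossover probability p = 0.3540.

For BSC with error probability p:
C = 1 - H(p) where H(p) is binary entropy
H(0.3540) = -0.3540 × log₂(0.3540) - 0.6460 × log₂(0.6460)
H(p) = 0.9376
C = 1 - 0.9376 = 0.0624 bits/use


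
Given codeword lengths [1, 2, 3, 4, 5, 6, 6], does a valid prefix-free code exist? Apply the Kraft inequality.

Kraft inequality: Σ 2^(-l_i) ≤ 1 for prefix-free code
Calculating: 2^(-1) + 2^(-2) + 2^(-3) + 2^(-4) + 2^(-5) + 2^(-6) + 2^(-6)
= 0.5 + 0.25 + 0.125 + 0.0625 + 0.03125 + 0.015625 + 0.015625
= 1.0000
Since 1.0000 ≤ 1, prefix-free code exists


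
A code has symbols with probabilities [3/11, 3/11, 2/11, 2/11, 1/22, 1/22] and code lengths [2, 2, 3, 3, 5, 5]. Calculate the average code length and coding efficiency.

Average length L = Σ p_i × l_i = 2.6364 bits
Entropy H = 2.3222 bits
Efficiency η = H/L × 100% = 88.08%


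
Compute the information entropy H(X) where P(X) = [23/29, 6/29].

H(X) = -Σ p(x) log₂ p(x)
  -23/29 × log₂(23/29) = 0.2652
  -6/29 × log₂(6/29) = 0.4703
H(X) = 0.7355 bits


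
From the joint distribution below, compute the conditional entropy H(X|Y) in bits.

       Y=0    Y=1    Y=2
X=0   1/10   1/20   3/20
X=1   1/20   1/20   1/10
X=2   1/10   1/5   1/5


H(X|Y) = Σ_y p(y) H(X|Y=y)
  p(Y=0) = 1/4, H(X|Y=0) = 1.5219
  p(Y=1) = 3/10, H(X|Y=1) = 1.2516
  p(Y=2) = 9/20, H(X|Y=2) = 1.5305
H(X|Y) = 0.2500×1.5219 + 0.3000×1.2516 + 0.4500×1.5305 = 1.4447 bits


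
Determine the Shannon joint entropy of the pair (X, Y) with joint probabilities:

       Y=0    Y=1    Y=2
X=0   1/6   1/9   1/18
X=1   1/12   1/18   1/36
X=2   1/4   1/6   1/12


H(X,Y) = -Σ p(x,y) log₂ p(x,y)
  p(0,0)=1/6: -0.1667 × log₂(0.1667) = 0.4308
  p(0,1)=1/9: -0.1111 × log₂(0.1111) = 0.3522
  p(0,2)=1/18: -0.0556 × log₂(0.0556) = 0.2317
  p(1,0)=1/12: -0.0833 × log₂(0.0833) = 0.2987
  p(1,1)=1/18: -0.0556 × log₂(0.0556) = 0.2317
  p(1,2)=1/36: -0.0278 × log₂(0.0278) = 0.1436
  p(2,0)=1/4: -0.2500 × log₂(0.2500) = 0.5000
  p(2,1)=1/6: -0.1667 × log₂(0.1667) = 0.4308
  p(2,2)=1/12: -0.0833 × log₂(0.0833) = 0.2987
H(X,Y) = 2.9183 bits


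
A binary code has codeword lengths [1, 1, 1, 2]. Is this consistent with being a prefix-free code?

Kraft inequality: Σ 2^(-l_i) ≤ 1 for prefix-free code
Calculating: 2^(-1) + 2^(-1) + 2^(-1) + 2^(-2)
= 0.5 + 0.5 + 0.5 + 0.25
= 1.7500
Since 1.7500 > 1, prefix-free code does not exist


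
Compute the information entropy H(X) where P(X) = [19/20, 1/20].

H(X) = -Σ p(x) log₂ p(x)
  -19/20 × log₂(19/20) = 0.0703
  -1/20 × log₂(1/20) = 0.2161
H(X) = 0.2864 bits


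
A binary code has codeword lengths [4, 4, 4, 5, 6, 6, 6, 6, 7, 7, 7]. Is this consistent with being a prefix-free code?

Kraft inequality: Σ 2^(-l_i) ≤ 1 for prefix-free code
Calculating: 2^(-4) + 2^(-4) + 2^(-4) + 2^(-5) + 2^(-6) + 2^(-6) + 2^(-6) + 2^(-6) + 2^(-7) + 2^(-7) + 2^(-7)
= 0.0625 + 0.0625 + 0.0625 + 0.03125 + 0.015625 + 0.015625 + 0.015625 + 0.015625 + 0.0078125 + 0.0078125 + 0.0078125
= 0.3047
Since 0.3047 ≤ 1, prefix-free code exists


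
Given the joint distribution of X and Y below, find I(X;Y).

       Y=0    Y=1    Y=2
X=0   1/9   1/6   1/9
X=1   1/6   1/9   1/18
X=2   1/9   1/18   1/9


H(X) = 1.5715, H(Y) = 1.5715, H(X,Y) = 3.0860
I(X;Y) = H(X) + H(Y) - H(X,Y) = 0.0570 bits


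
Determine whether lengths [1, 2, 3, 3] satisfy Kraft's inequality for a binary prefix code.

Kraft inequality: Σ 2^(-l_i) ≤ 1 for prefix-free code
Calculating: 2^(-1) + 2^(-2) + 2^(-3) + 2^(-3)
= 0.5 + 0.25 + 0.125 + 0.125
= 1.0000
Since 1.0000 ≤ 1, prefix-free code exists


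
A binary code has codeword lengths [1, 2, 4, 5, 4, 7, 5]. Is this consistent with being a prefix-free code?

Kraft inequality: Σ 2^(-l_i) ≤ 1 for prefix-free code
Calculating: 2^(-1) + 2^(-2) + 2^(-4) + 2^(-5) + 2^(-4) + 2^(-7) + 2^(-5)
= 0.5 + 0.25 + 0.0625 + 0.03125 + 0.0625 + 0.0078125 + 0.03125
= 0.9453
Since 0.9453 ≤ 1, prefix-free code exists


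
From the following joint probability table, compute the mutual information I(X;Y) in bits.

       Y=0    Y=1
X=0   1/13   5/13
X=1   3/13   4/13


H(X) = 0.9957, H(Y) = 0.8905, H(X,Y) = 1.8262
I(X;Y) = H(X) + H(Y) - H(X,Y) = 0.0600 bits


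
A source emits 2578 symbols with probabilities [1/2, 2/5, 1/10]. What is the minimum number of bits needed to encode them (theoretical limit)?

Entropy H = 1.3610 bits/symbol
Minimum bits = H × n = 1.3610 × 2578
= 3508.57 bits


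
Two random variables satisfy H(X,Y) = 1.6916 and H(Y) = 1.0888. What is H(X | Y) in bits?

Chain rule: H(X,Y) = H(X|Y) + H(Y)
H(X|Y) = H(X,Y) - H(Y) = 1.6916 - 1.0888 = 0.6028 bits


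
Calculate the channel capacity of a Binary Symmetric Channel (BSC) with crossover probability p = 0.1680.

For BSC with error probability p:
C = 1 - H(p) where H(p) is binary entropy
H(0.1680) = -0.1680 × log₂(0.1680) - 0.8320 × log₂(0.8320)
H(p) = 0.6531
C = 1 - 0.6531 = 0.3469 bits/use


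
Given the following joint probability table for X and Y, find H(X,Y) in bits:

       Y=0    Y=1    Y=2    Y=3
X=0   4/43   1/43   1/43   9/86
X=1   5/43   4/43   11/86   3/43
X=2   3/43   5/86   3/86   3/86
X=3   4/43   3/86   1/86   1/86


H(X,Y) = -Σ p(x,y) log₂ p(x,y)
  p(0,0)=4/43: -0.0930 × log₂(0.0930) = 0.3187
  p(0,1)=1/43: -0.0233 × log₂(0.0233) = 0.1262
  p(0,2)=1/43: -0.0233 × log₂(0.0233) = 0.1262
  p(0,3)=9/86: -0.1047 × log₂(0.1047) = 0.3408
  p(1,0)=5/43: -0.1163 × log₂(0.1163) = 0.3610
  p(1,1)=4/43: -0.0930 × log₂(0.0930) = 0.3187
  p(1,2)=11/86: -0.1279 × log₂(0.1279) = 0.3795
  p(1,3)=3/43: -0.0698 × log₂(0.0698) = 0.2680
  p(2,0)=3/43: -0.0698 × log₂(0.0698) = 0.2680
  p(2,1)=5/86: -0.0581 × log₂(0.0581) = 0.2386
  p(2,2)=3/86: -0.0349 × log₂(0.0349) = 0.1689
  p(2,3)=3/86: -0.0349 × log₂(0.0349) = 0.1689
  p(3,0)=4/43: -0.0930 × log₂(0.0930) = 0.3187
  p(3,1)=3/86: -0.0349 × log₂(0.0349) = 0.1689
  p(3,2)=1/86: -0.0116 × log₂(0.0116) = 0.0747
  p(3,3)=1/86: -0.0116 × log₂(0.0116) = 0.0747
H(X,Y) = 3.7205 bits


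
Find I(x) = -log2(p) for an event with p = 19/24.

Information content I(x) = -log₂(p(x))
I = -log₂(19/24) = -log₂(0.7917)
I = 0.3370 bits


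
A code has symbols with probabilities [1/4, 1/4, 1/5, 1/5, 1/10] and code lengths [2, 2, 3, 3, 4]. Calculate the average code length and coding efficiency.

Average length L = Σ p_i × l_i = 2.6000 bits
Entropy H = 2.2610 bits
Efficiency η = H/L × 100% = 86.96%


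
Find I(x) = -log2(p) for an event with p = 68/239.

Information content I(x) = -log₂(p(x))
I = -log₂(68/239) = -log₂(0.2845)
I = 1.8134 bits


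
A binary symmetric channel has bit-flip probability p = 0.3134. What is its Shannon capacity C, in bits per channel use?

For BSC with error probability p:
C = 1 - H(p) where H(p) is binary entropy
H(0.3134) = -0.3134 × log₂(0.3134) - 0.6866 × log₂(0.6866)
H(p) = 0.8971
C = 1 - 0.8971 = 0.1029 bits/use


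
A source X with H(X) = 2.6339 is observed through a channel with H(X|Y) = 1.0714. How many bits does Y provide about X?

I(X;Y) = H(X) - H(X|Y)
I(X;Y) = 2.6339 - 1.0714 = 1.5625 bits


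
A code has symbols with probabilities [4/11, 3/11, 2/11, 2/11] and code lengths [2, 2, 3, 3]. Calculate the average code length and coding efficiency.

Average length L = Σ p_i × l_i = 2.3636 bits
Entropy H = 1.9363 bits
Efficiency η = H/L × 100% = 81.92%


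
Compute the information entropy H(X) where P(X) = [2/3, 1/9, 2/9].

H(X) = -Σ p(x) log₂ p(x)
  -2/3 × log₂(2/3) = 0.3900
  -1/9 × log₂(1/9) = 0.3522
  -2/9 × log₂(2/9) = 0.4822
H(X) = 1.2244 bits


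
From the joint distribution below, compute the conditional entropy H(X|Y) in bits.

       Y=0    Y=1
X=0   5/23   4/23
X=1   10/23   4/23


H(X|Y) = Σ_y p(y) H(X|Y=y)
  p(Y=0) = 15/23, H(X|Y=0) = 0.9183
  p(Y=1) = 8/23, H(X|Y=1) = 1.0000
H(X|Y) = 0.6522×0.9183 + 0.3478×1.0000 = 0.9467 bits


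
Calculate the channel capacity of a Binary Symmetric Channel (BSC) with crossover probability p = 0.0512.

For BSC with error probability p:
C = 1 - H(p) where H(p) is binary entropy
H(0.0512) = -0.0512 × log₂(0.0512) - 0.9488 × log₂(0.9488)
H(p) = 0.2915
C = 1 - 0.2915 = 0.7085 bits/use


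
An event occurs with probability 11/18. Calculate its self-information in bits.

Information content I(x) = -log₂(p(x))
I = -log₂(11/18) = -log₂(0.6111)
I = 0.7105 bits


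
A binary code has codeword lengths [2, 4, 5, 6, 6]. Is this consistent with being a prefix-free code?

Kraft inequality: Σ 2^(-l_i) ≤ 1 for prefix-free code
Calculating: 2^(-2) + 2^(-4) + 2^(-5) + 2^(-6) + 2^(-6)
= 0.25 + 0.0625 + 0.03125 + 0.015625 + 0.015625
= 0.3750
Since 0.3750 ≤ 1, prefix-free code exists


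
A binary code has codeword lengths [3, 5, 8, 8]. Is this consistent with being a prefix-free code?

Kraft inequality: Σ 2^(-l_i) ≤ 1 for prefix-free code
Calculating: 2^(-3) + 2^(-5) + 2^(-8) + 2^(-8)
= 0.125 + 0.03125 + 0.00390625 + 0.00390625
= 0.1641
Since 0.1641 ≤ 1, prefix-free code exists


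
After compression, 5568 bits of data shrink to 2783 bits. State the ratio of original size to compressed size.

Compression ratio = Original / Compressed
= 5568 / 2783 = 2.00:1


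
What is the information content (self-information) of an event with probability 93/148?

Information content I(x) = -log₂(p(x))
I = -log₂(93/148) = -log₂(0.6284)
I = 0.6703 bits


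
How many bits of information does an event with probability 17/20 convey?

Information content I(x) = -log₂(p(x))
I = -log₂(17/20) = -log₂(0.8500)
I = 0.2345 bits


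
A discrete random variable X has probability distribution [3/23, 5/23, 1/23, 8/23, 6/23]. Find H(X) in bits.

H(X) = -Σ p(x) log₂ p(x)
  -3/23 × log₂(3/23) = 0.3833
  -5/23 × log₂(5/23) = 0.4786
  -1/23 × log₂(1/23) = 0.1967
  -8/23 × log₂(8/23) = 0.5299
  -6/23 × log₂(6/23) = 0.5057
H(X) = 2.0942 bits


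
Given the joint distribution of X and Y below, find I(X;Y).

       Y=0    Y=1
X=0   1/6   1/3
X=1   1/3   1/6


H(X) = 1.0000, H(Y) = 1.0000, H(X,Y) = 1.9183
I(X;Y) = H(X) + H(Y) - H(X,Y) = 0.0817 bits


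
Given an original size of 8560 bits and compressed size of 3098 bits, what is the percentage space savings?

Space savings = (1 - Compressed/Original) × 100%
= (1 - 3098/8560) × 100%
= 63.81%


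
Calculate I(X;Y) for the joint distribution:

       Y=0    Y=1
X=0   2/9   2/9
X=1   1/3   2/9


H(X) = 0.9911, H(Y) = 0.9911, H(X,Y) = 1.9749
I(X;Y) = H(X) + H(Y) - H(X,Y) = 0.0072 bits


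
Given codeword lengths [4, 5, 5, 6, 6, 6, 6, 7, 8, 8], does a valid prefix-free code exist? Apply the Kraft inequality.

Kraft inequality: Σ 2^(-l_i) ≤ 1 for prefix-free code
Calculating: 2^(-4) + 2^(-5) + 2^(-5) + 2^(-6) + 2^(-6) + 2^(-6) + 2^(-6) + 2^(-7) + 2^(-8) + 2^(-8)
= 0.0625 + 0.03125 + 0.03125 + 0.015625 + 0.015625 + 0.015625 + 0.015625 + 0.0078125 + 0.00390625 + 0.00390625
= 0.2031
Since 0.2031 ≤ 1, prefix-free code exists


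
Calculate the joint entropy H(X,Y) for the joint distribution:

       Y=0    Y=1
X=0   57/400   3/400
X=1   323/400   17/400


H(X,Y) = -Σ p(x,y) log₂ p(x,y)
  p(0,0)=57/400: -0.1425 × log₂(0.1425) = 0.4006
  p(0,1)=3/400: -0.0075 × log₂(0.0075) = 0.0529
  p(1,0)=323/400: -0.8075 × log₂(0.8075) = 0.2491
  p(1,1)=17/400: -0.0425 × log₂(0.0425) = 0.1936
H(X,Y) = 0.8962 bits


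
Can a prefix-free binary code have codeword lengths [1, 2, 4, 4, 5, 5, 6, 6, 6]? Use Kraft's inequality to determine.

Kraft inequality: Σ 2^(-l_i) ≤ 1 for prefix-free code
Calculating: 2^(-1) + 2^(-2) + 2^(-4) + 2^(-4) + 2^(-5) + 2^(-5) + 2^(-6) + 2^(-6) + 2^(-6)
= 0.5 + 0.25 + 0.0625 + 0.0625 + 0.03125 + 0.03125 + 0.015625 + 0.015625 + 0.015625
= 0.9844
Since 0.9844 ≤ 1, prefix-free code exists


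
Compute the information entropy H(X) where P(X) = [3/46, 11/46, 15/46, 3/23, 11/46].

H(X) = -Σ p(x) log₂ p(x)
  -3/46 × log₂(3/46) = 0.2569
  -11/46 × log₂(11/46) = 0.4936
  -15/46 × log₂(15/46) = 0.5272
  -3/23 × log₂(3/23) = 0.3833
  -11/46 × log₂(11/46) = 0.4936
H(X) = 2.1545 bits


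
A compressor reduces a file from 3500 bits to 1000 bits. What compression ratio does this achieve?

Compression ratio = Original / Compressed
= 3500 / 1000 = 3.50:1


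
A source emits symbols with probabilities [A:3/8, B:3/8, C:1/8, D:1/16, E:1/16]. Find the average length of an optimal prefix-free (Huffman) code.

Huffman tree construction:
Combine smallest probabilities repeatedly
Resulting codes:
  A: 11 (length 2)
  B: 0 (length 1)
  C: 100 (length 3)
  D: 1010 (length 4)
  E: 1011 (length 4)
Average length = Σ p(s) × length(s) = 2.0000 bits


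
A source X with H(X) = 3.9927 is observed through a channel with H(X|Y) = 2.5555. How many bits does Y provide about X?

I(X;Y) = H(X) - H(X|Y)
I(X;Y) = 3.9927 - 2.5555 = 1.4372 bits


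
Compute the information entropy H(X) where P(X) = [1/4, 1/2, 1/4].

H(X) = -Σ p(x) log₂ p(x)
  -1/4 × log₂(1/4) = 0.5000
  -1/2 × log₂(1/2) = 0.5000
  -1/4 × log₂(1/4) = 0.5000
H(X) = 1.5000 bits


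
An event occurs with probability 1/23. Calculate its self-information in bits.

Information content I(x) = -log₂(p(x))
I = -log₂(1/23) = -log₂(0.0435)
I = 4.5236 bits


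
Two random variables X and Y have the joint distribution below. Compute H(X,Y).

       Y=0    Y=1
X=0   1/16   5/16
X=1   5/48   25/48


H(X,Y) = -Σ p(x,y) log₂ p(x,y)
  p(0,0)=1/16: -0.0625 × log₂(0.0625) = 0.2500
  p(0,1)=5/16: -0.3125 × log₂(0.3125) = 0.5244
  p(1,0)=5/48: -0.1042 × log₂(0.1042) = 0.3399
  p(1,1)=25/48: -0.5208 × log₂(0.5208) = 0.4902
H(X,Y) = 1.6045 bits
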